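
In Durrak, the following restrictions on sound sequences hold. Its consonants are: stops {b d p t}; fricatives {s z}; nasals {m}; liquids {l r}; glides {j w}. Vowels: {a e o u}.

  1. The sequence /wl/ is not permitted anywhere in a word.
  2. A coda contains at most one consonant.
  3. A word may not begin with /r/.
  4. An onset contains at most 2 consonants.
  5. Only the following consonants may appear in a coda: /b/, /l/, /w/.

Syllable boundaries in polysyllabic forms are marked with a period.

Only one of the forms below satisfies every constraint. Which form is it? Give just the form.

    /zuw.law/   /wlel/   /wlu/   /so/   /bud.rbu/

/zuw.law/ — violates constraint 1: contains banned sequence /wl/ → illicit
/wlel/ — violates constraint 1: contains banned sequence /wl/ → illicit
/wlu/ — violates constraint 1: contains banned sequence /wl/ → illicit
/so/ — σ1 onset /s/, coda /∅/ ok → licit
/bud.rbu/ — violates constraint 5: syllable 1 coda contains /d/, which is not a licensed coda consonant → illicit

/so/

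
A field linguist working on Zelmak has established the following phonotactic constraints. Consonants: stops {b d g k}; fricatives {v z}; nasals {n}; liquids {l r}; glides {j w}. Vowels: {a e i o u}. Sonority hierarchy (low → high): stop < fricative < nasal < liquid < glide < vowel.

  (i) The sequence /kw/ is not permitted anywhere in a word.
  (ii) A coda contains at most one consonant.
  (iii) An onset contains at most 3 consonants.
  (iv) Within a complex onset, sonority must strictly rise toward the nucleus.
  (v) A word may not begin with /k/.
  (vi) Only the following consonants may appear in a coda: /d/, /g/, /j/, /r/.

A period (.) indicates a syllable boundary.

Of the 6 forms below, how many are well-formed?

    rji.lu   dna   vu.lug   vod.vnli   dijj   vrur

5

rji.lu — σ1 onset /rj/ (4→5 rises), coda /∅/ ok; σ2 onset /l/, coda /∅/ ok → well-formed
dna — σ1 onset /dn/ (1→3 rises), coda /∅/ ok → well-formed
vu.lug — σ1 onset /v/, coda /∅/ ok; σ2 onset /l/, coda /g/ ok → well-formed
vod.vnli — σ1 onset /v/, coda /d/ ok; σ2 onset /vnl/ (2→3→4 rises), coda /∅/ ok → well-formed
dijj — violates constraint (ii): syllable 1 coda /jj/ has 2 consonants (> 1) → ill-formed
vrur — σ1 onset /vr/ (2→4 rises), coda /r/ ok → well-formed
Well-formed: rji.lu, dna, vu.lug, vod.vnli, vrur → 5.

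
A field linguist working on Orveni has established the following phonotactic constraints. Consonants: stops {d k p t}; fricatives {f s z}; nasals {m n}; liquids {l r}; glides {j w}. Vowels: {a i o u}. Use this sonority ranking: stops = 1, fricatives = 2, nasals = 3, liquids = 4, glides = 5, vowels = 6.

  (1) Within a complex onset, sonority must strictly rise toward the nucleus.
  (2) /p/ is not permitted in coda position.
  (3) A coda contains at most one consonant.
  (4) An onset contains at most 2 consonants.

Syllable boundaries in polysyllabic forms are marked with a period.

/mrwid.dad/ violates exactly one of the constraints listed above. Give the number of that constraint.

4

/mrwid.dad/: syllable 1 onset /mrw/ has 3 consonants (> 2).
This is a violation of constraint 4: "An onset contains at most 2 consonants."
The remaining constraints (1, 2, 3) are satisfied.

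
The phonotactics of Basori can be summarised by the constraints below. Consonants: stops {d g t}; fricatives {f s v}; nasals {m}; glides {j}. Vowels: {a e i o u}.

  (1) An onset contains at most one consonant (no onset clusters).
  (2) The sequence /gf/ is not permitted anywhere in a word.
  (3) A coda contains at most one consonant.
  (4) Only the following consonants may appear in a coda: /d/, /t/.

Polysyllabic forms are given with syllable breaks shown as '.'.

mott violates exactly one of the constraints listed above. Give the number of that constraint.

mott: syllable 1 coda /tt/ has 2 consonants (> 1).
This is a violation of constraint 3: "A coda contains at most one consonant."
The remaining constraints (1, 2, 4) are satisfied.

3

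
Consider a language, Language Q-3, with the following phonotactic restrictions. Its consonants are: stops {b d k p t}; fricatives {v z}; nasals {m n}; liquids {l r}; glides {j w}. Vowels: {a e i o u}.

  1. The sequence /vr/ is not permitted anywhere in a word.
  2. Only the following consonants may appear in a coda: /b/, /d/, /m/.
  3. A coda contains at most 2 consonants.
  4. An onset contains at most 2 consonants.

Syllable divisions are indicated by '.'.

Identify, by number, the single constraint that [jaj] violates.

[jaj]: syllable 1 coda contains /j/, which is not a licensed coda consonant.
This is a violation of constraint 2: "Only the following consonants may appear in a coda: /b/, /d/, /m/."
The remaining constraints (1, 3, 4) are satisfied.

2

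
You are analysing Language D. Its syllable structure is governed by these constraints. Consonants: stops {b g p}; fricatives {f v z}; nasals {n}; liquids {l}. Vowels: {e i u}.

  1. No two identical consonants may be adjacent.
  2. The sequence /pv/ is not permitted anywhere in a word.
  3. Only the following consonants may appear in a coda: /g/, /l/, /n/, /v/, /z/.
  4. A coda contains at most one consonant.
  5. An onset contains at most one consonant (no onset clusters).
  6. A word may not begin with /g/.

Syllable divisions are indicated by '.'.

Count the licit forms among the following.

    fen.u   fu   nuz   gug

fen.u — σ1 onset /f/, coda /n/ ok; σ2 onset /∅/, coda /∅/ ok → licit
fu — σ1 onset /f/, coda /∅/ ok → licit
nuz — σ1 onset /n/, coda /z/ ok → licit
gug — violates constraint 6: word begins with /g/ → illicit
Licit: fen.u, fu, nuz → 3.

3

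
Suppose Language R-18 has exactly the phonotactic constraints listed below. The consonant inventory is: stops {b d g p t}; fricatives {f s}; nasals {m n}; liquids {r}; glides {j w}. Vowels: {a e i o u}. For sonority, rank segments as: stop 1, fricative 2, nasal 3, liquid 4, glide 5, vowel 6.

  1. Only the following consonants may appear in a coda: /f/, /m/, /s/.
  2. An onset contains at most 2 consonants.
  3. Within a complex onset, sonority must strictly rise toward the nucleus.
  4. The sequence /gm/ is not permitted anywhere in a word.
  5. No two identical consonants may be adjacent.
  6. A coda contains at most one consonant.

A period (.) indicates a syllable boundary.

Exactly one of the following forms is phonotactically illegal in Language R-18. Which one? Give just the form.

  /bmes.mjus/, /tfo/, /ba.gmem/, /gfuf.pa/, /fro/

/bmes.mjus/ — σ1 onset /bm/ (1→3 rises), coda /s/ ok; σ2 onset /mj/ (3→5 rises), coda /s/ ok → phonotactically legal
/tfo/ — σ1 onset /tf/ (1→2 rises), coda /∅/ ok → phonotactically legal
/ba.gmem/ — violates constraint 4: contains banned sequence /gm/ → phonotactically illegal
/gfuf.pa/ — σ1 onset /gf/ (1→2 rises), coda /f/ ok; σ2 onset /p/, coda /∅/ ok → phonotactically legal
/fro/ — σ1 onset /fr/ (2→4 rises), coda /∅/ ok → phonotactically legal

/ba.gmem/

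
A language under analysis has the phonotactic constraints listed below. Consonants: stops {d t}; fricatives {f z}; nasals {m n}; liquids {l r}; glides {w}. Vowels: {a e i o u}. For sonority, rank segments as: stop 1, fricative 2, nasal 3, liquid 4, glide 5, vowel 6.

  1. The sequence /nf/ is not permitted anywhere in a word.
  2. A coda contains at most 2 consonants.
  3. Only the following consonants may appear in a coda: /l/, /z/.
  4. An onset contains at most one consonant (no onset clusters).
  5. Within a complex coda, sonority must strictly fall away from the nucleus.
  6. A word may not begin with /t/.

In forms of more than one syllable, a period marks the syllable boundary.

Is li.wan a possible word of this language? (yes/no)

no

li.wan — violates constraint 3: syllable 2 coda contains /n/, which is not a licensed coda consonant → phonotactically illegal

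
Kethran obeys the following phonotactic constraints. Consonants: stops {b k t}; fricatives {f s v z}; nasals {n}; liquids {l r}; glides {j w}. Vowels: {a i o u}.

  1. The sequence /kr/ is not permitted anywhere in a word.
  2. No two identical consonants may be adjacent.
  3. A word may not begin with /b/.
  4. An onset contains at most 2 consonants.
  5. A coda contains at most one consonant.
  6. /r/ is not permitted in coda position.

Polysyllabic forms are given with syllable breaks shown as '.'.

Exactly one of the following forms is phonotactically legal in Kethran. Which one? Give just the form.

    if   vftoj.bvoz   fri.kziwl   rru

if — σ1 onset /∅/, coda /f/ ok → phonotactically legal
vftoj.bvoz — violates constraint 4: syllable 1 onset /vft/ has 3 consonants (> 2) → phonotactically illegal
fri.kziwl — violates constraint 5: syllable 2 coda /wl/ has 2 consonants (> 1) → phonotactically illegal
rru — violates constraint 2: adjacent identical consonants /rr/ → phonotactically illegal

if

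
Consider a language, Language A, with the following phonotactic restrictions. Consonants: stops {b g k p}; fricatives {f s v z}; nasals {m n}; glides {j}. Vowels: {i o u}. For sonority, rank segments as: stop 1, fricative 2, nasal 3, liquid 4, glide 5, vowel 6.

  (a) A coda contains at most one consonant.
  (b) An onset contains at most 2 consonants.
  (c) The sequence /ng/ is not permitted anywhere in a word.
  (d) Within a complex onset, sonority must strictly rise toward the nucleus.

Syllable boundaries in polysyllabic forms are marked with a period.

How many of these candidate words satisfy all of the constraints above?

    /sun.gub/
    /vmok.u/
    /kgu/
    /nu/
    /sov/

3

/sun.gub/ — violates constraint (c): contains banned sequence /ng/ → not permitted
/vmok.u/ — σ1 onset /vm/ (2→3 rises), coda /k/ ok; σ2 onset /∅/, coda /∅/ ok → permitted
/kgu/ — violates constraint (d): syllable 1 onset /kg/: /k/ (stop, 1) → /g/ (stop, 1) does not rise → not permitted
/nu/ — σ1 onset /n/, coda /∅/ ok → permitted
/sov/ — σ1 onset /s/, coda /v/ ok → permitted
Permitted: /vmok.u/, /nu/, /sov/ → 3.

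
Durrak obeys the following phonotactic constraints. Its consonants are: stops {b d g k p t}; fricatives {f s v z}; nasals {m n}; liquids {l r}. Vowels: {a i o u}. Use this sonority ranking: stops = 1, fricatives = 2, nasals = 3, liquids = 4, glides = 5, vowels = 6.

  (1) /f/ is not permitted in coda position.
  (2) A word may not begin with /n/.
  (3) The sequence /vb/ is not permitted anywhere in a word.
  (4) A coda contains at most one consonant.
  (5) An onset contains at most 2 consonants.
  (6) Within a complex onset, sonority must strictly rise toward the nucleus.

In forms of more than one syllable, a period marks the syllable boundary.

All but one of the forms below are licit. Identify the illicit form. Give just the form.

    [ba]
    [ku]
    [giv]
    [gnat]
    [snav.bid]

[snav.bid]

[ba] — σ1 onset /b/, coda /∅/ ok → licit
[ku] — σ1 onset /k/, coda /∅/ ok → licit
[giv] — σ1 onset /g/, coda /v/ ok → licit
[gnat] — σ1 onset /gn/ (1→3 rises), coda /t/ ok → licit
[snav.bid] — violates constraint 3: contains banned sequence /vb/ → illicit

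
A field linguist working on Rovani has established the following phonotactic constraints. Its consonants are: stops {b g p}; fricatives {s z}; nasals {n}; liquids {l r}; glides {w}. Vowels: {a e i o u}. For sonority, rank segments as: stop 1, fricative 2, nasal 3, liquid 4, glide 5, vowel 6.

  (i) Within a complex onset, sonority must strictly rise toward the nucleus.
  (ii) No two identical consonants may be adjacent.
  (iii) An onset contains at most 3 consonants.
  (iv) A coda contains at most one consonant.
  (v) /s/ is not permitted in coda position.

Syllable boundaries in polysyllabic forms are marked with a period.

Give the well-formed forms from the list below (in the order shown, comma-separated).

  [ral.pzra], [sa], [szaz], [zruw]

[ral.pzra], [sa], [zruw]

[ral.pzra] — σ1 onset /r/, coda /l/ ok; σ2 onset /pzr/ (1→2→4 rises), coda /∅/ ok → well-formed
[sa] — σ1 onset /s/, coda /∅/ ok → well-formed
[szaz] — violates constraint (i): syllable 1 onset /sz/: /s/ (fricative, 2) → /z/ (fricative, 2) does not rise → ill-formed
[zruw] — σ1 onset /zr/ (2→4 rises), coda /w/ ok → well-formed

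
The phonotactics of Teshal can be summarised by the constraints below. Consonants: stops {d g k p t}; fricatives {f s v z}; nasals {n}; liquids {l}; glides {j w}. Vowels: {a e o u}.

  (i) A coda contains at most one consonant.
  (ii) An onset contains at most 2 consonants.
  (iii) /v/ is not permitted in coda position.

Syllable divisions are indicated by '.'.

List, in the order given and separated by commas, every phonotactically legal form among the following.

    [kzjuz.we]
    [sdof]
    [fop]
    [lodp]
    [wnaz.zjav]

[kzjuz.we] — violates constraint (ii): syllable 1 onset /kzj/ has 3 consonants (> 2) → phonotactically illegal
[sdof] — σ1 onset /sd/ (2C), coda /f/ ok → phonotactically legal
[fop] — σ1 onset /f/, coda /p/ ok → phonotactically legal
[lodp] — violates constraint (i): syllable 1 coda /dp/ has 2 consonants (> 1) → phonotactically illegal
[wnaz.zjav] — violates constraint (iii): syllable 2 coda contains /v/ → phonotactically illegal

[sdof], [fop]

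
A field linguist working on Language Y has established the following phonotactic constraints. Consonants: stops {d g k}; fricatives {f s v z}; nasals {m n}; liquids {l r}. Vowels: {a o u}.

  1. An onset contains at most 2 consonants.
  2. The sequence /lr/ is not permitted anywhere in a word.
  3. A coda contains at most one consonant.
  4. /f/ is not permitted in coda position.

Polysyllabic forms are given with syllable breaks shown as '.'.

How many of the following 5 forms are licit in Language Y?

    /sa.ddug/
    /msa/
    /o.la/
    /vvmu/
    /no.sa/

4

/sa.ddug/ — σ1 onset /s/, coda /∅/ ok; σ2 onset /dd/ (2C), coda /g/ ok → licit
/msa/ — σ1 onset /ms/ (2C), coda /∅/ ok → licit
/o.la/ — σ1 onset /∅/, coda /∅/ ok; σ2 onset /l/, coda /∅/ ok → licit
/vvmu/ — violates constraint 1: syllable 1 onset /vvm/ has 3 consonants (> 2) → illicit
/no.sa/ — σ1 onset /n/, coda /∅/ ok; σ2 onset /s/, coda /∅/ ok → licit
Licit: /sa.ddug/, /msa/, /o.la/, /no.sa/ → 4.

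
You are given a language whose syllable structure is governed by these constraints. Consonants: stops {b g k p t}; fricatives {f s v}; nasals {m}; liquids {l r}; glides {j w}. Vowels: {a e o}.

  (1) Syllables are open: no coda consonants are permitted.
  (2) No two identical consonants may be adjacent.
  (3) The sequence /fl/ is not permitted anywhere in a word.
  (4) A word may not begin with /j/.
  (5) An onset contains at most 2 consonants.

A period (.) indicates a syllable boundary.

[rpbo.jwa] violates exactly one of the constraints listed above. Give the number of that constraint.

5

[rpbo.jwa]: syllable 1 onset /rpb/ has 3 consonants (> 2).
This is a violation of constraint 5: "An onset contains at most 2 consonants."
The remaining constraints (1, 2, 3, 4) are satisfied.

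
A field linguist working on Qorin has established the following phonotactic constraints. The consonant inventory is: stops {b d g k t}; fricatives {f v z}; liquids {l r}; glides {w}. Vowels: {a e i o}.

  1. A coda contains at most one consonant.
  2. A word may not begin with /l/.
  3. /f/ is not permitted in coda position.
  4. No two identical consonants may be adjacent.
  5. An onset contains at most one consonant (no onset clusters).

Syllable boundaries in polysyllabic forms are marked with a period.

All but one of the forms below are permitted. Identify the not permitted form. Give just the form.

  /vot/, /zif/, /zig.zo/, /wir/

/zif/

/vot/ — σ1 onset /v/, coda /t/ ok → permitted
/zif/ — violates constraint 3: syllable 1 coda contains /f/ → not permitted
/zig.zo/ — σ1 onset /z/, coda /g/ ok; σ2 onset /z/, coda /∅/ ok → permitted
/wir/ — σ1 onset /w/, coda /r/ ok → permitted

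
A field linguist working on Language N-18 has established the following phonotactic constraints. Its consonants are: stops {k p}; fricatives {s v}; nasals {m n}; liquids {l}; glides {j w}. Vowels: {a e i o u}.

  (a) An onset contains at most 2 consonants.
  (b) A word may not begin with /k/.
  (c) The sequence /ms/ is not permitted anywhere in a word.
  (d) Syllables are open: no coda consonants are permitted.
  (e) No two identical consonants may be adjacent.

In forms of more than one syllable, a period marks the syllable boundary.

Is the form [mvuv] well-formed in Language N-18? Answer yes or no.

no

[mvuv] — violates constraint (d): syllable 1 coda /v/ has 1 consonant (> 0) → ill-formed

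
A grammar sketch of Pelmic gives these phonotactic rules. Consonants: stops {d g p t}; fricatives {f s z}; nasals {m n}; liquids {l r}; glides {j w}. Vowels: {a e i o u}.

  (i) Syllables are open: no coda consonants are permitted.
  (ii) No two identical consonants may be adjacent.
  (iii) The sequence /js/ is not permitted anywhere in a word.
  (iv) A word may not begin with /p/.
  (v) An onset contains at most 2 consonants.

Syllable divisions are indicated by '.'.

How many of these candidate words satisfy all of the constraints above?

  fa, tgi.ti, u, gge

fa — σ1 onset /f/, coda /∅/ ok → phonotactically legal
tgi.ti — σ1 onset /tg/ (2C), coda /∅/ ok; σ2 onset /t/, coda /∅/ ok → phonotactically legal
u — σ1 onset /∅/, coda /∅/ ok → phonotactically legal
gge — violates constraint (ii): adjacent identical consonants /gg/ → phonotactically illegal
Phonotactically legal: fa, tgi.ti, u → 3.

3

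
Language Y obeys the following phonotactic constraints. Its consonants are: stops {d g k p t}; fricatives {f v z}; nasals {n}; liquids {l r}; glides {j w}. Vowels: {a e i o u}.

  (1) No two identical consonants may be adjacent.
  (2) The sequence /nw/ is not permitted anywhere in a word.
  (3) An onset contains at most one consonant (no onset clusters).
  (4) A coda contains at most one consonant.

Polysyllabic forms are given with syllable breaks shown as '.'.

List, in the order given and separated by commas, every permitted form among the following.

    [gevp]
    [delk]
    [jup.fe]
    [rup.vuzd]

[jup.fe]

[gevp] — violates constraint 4: syllable 1 coda /vp/ has 2 consonants (> 1) → not permitted
[delk] — violates constraint 4: syllable 1 coda /lk/ has 2 consonants (> 1) → not permitted
[jup.fe] — σ1 onset /j/, coda /p/ ok; σ2 onset /f/, coda /∅/ ok → permitted
[rup.vuzd] — violates constraint 4: syllable 2 coda /zd/ has 2 consonants (> 1) → not permitted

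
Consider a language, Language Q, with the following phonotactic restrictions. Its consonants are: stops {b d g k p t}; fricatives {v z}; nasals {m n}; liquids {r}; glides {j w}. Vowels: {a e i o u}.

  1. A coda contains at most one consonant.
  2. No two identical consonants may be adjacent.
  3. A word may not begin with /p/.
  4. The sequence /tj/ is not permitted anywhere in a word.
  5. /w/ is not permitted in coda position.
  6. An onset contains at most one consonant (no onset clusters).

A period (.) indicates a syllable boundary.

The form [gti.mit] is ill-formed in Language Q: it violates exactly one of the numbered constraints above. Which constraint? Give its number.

6

[gti.mit]: syllable 1 onset /gt/ has 2 consonants (> 1).
This is a violation of constraint 6: "An onset contains at most one consonant (no onset clusters)."
The remaining constraints (1, 2, 3, 4, 5) are satisfied.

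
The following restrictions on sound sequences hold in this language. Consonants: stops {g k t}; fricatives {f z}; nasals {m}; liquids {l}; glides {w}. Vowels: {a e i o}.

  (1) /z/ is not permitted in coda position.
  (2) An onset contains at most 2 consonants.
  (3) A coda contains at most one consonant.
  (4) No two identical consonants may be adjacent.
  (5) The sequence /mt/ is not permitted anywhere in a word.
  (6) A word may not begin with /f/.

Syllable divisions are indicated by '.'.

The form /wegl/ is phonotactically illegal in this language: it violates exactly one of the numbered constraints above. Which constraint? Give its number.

/wegl/: syllable 1 coda /gl/ has 2 consonants (> 1).
This is a violation of constraint 3: "A coda contains at most one consonant."
The remaining constraints (1, 2, 4, 5, 6) are satisfied.

3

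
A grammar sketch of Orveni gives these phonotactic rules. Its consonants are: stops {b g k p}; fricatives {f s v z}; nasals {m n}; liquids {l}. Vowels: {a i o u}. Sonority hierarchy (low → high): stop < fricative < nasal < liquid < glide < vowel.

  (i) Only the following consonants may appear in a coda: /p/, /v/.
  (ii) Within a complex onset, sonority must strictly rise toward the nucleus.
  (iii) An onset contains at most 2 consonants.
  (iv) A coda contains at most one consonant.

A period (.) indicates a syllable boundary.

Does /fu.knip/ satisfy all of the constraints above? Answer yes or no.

/fu.knip/ — σ1 onset /f/, coda /∅/ ok; σ2 onset /kn/ (1→3 rises), coda /p/ ok → licit

yes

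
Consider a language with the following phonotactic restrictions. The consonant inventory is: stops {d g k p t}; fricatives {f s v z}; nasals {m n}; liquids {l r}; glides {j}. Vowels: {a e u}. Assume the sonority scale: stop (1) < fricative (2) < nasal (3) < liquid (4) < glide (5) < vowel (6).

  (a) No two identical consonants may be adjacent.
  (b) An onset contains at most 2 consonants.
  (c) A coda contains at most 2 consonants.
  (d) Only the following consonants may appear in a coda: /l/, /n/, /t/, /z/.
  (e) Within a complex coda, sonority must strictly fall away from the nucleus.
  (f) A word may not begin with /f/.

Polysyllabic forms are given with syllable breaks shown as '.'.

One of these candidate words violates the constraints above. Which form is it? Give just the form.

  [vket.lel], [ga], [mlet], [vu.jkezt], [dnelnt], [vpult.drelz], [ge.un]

[vket.lel] — σ1 onset /vk/ (2C), coda /t/ ok; σ2 onset /l/, coda /l/ ok → phonotactically legal
[ga] — σ1 onset /g/, coda /∅/ ok → phonotactically legal
[mlet] — σ1 onset /ml/ (2C), coda /t/ ok → phonotactically legal
[vu.jkezt] — σ1 onset /v/, coda /∅/ ok; σ2 onset /jk/ (2C), coda /zt/ (2→1 falls) ok → phonotactically legal
[dnelnt] — violates constraint (c): syllable 1 coda /lnt/ has 3 consonants (> 2) → phonotactically illegal
[vpult.drelz] — σ1 onset /vp/ (2C), coda /lt/ (4→1 falls) ok; σ2 onset /dr/ (2C), coda /lz/ (4→2 falls) ok → phonotactically legal
[ge.un] — σ1 onset /g/, coda /∅/ ok; σ2 onset /∅/, coda /n/ ok → phonotactically legal

[dnelnt]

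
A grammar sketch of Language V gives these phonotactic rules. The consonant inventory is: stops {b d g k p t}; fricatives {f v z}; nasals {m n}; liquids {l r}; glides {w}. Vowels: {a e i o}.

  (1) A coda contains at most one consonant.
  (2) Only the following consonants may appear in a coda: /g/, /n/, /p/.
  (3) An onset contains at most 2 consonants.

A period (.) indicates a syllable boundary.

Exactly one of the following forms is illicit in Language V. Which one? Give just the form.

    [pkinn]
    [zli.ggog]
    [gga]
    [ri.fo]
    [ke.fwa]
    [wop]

[pkinn] — violates constraint 1: syllable 1 coda /nn/ has 2 consonants (> 1) → illicit
[zli.ggog] — σ1 onset /zl/ (2C), coda /∅/ ok; σ2 onset /gg/ (2C), coda /g/ ok → licit
[gga] — σ1 onset /gg/ (2C), coda /∅/ ok → licit
[ri.fo] — σ1 onset /r/, coda /∅/ ok; σ2 onset /f/, coda /∅/ ok → licit
[ke.fwa] — σ1 onset /k/, coda /∅/ ok; σ2 onset /fw/ (2C), coda /∅/ ok → licit
[wop] — σ1 onset /w/, coda /p/ ok → licit

[pkinn]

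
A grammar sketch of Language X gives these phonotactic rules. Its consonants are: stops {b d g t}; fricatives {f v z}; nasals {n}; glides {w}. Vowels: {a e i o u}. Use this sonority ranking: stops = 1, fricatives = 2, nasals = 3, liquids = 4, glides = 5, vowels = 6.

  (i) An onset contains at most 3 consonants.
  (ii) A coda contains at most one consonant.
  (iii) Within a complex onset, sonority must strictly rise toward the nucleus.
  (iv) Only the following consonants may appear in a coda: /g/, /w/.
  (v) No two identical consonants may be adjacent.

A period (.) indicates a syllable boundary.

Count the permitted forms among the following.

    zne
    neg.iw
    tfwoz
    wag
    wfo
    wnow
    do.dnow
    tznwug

4

zne — σ1 onset /zn/ (2→3 rises), coda /∅/ ok → permitted
neg.iw — σ1 onset /n/, coda /g/ ok; σ2 onset /∅/, coda /w/ ok → permitted
tfwoz — violates constraint (iv): syllable 1 coda contains /z/, which is not a licensed coda consonant → not permitted
wag — σ1 onset /w/, coda /g/ ok → permitted
wfo — violates constraint (iii): syllable 1 onset /wf/: /w/ (glide, 5) → /f/ (fricative, 2) does not rise → not permitted
wnow — violates constraint (iii): syllable 1 onset /wn/: /w/ (glide, 5) → /n/ (nasal, 3) does not rise → not permitted
do.dnow — σ1 onset /d/, coda /∅/ ok; σ2 onset /dn/ (1→3 rises), coda /w/ ok → permitted
tznwug — violates constraint (i): syllable 1 onset /tznw/ has 4 consonants (> 3) → not permitted
Permitted: zne, neg.iw, wag, do.dnow → 4.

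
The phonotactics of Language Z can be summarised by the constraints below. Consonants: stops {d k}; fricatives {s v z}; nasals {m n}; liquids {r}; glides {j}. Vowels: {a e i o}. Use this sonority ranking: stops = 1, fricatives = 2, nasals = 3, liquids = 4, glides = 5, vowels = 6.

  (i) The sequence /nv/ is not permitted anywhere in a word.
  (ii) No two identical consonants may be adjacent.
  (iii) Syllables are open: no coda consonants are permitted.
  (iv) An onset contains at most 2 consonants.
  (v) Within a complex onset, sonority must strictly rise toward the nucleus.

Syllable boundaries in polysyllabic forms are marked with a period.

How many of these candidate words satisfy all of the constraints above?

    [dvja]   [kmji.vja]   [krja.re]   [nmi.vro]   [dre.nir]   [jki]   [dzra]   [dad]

0

[dvja] — violates constraint (iv): syllable 1 onset /dvj/ has 3 consonants (> 2) → not permitted
[kmji.vja] — violates constraint (iv): syllable 1 onset /kmj/ has 3 consonants (> 2) → not permitted
[krja.re] — violates constraint (iv): syllable 1 onset /krj/ has 3 consonants (> 2) → not permitted
[nmi.vro] — violates constraint (v): syllable 1 onset /nm/: /n/ (nasal, 3) → /m/ (nasal, 3) does not rise → not permitted
[dre.nir] — violates constraint (iii): syllable 2 coda /r/ has 1 consonant (> 0) → not permitted
[jki] — violates constraint (v): syllable 1 onset /jk/: /j/ (glide, 5) → /k/ (stop, 1) does not rise → not permitted
[dzra] — violates constraint (iv): syllable 1 onset /dzr/ has 3 consonants (> 2) → not permitted
[dad] — violates constraint (iii): syllable 1 coda /d/ has 1 consonant (> 0) → not permitted
No form is permitted → 0.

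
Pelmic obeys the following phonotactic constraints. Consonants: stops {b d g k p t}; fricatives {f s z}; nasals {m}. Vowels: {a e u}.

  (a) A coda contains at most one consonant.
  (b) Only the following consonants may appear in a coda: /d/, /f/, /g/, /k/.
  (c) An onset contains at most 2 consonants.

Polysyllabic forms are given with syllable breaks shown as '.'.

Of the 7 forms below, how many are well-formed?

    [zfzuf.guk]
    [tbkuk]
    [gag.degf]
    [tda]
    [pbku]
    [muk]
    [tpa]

3

[zfzuf.guk] — violates constraint (c): syllable 1 onset /zfz/ has 3 consonants (> 2) → ill-formed
[tbkuk] — violates constraint (c): syllable 1 onset /tbk/ has 3 consonants (> 2) → ill-formed
[gag.degf] — violates constraint (a): syllable 2 coda /gf/ has 2 consonants (> 1) → ill-formed
[tda] — σ1 onset /td/ (2C), coda /∅/ ok → well-formed
[pbku] — violates constraint (c): syllable 1 onset /pbk/ has 3 consonants (> 2) → ill-formed
[muk] — σ1 onset /m/, coda /k/ ok → well-formed
[tpa] — σ1 onset /tp/ (2C), coda /∅/ ok → well-formed
Well-formed: [tda], [muk], [tpa] → 3.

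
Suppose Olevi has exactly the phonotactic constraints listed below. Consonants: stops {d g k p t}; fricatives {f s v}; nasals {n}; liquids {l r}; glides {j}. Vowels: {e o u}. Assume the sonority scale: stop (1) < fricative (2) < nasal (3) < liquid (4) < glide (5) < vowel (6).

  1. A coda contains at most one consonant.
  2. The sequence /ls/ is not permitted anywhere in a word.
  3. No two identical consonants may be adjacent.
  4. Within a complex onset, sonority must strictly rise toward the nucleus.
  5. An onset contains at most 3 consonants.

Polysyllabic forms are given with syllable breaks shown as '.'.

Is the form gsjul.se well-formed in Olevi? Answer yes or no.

no

gsjul.se — violates constraint 2: contains banned sequence /ls/ → ill-formed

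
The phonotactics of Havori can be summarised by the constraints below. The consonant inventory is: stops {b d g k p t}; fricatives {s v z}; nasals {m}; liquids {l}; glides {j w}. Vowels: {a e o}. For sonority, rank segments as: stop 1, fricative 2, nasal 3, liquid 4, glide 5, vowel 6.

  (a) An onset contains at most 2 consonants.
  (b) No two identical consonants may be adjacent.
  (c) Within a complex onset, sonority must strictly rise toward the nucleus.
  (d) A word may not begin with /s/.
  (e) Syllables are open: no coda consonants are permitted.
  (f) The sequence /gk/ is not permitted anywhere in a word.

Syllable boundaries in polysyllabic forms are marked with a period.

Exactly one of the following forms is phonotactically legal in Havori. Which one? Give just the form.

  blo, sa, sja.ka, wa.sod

blo

blo — σ1 onset /bl/ (1→4 rises), coda /∅/ ok → phonotactically legal
sa — violates constraint (d): word begins with /s/ → phonotactically illegal
sja.ka — violates constraint (d): word begins with /s/ → phonotactically illegal
wa.sod — violates constraint (e): syllable 2 coda /d/ has 1 consonant (> 0) → phonotactically illegal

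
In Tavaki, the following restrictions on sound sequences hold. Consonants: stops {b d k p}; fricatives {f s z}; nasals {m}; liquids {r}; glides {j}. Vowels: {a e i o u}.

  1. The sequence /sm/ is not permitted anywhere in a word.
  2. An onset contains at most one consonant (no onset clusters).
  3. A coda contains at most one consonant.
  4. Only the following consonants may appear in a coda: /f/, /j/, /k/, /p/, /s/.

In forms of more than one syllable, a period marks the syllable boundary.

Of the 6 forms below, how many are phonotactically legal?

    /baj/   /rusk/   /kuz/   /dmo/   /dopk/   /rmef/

1

/baj/ — σ1 onset /b/, coda /j/ ok → phonotactically legal
/rusk/ — violates constraint 3: syllable 1 coda /sk/ has 2 consonants (> 1) → phonotactically illegal
/kuz/ — violates constraint 4: syllable 1 coda contains /z/, which is not a licensed coda consonant → phonotactically illegal
/dmo/ — violates constraint 2: syllable 1 onset /dm/ has 2 consonants (> 1) → phonotactically illegal
/dopk/ — violates constraint 3: syllable 1 coda /pk/ has 2 consonants (> 1) → phonotactically illegal
/rmef/ — violates constraint 2: syllable 1 onset /rm/ has 2 consonants (> 1) → phonotactically illegal
Phonotactically legal: /baj/ → 1.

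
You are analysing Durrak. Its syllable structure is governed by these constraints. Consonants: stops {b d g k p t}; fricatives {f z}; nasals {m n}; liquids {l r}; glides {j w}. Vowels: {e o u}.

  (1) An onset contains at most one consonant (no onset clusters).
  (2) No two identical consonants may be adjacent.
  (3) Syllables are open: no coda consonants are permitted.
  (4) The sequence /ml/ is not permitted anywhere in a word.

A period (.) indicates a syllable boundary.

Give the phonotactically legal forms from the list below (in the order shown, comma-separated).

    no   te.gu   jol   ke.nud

no, te.gu

no — σ1 onset /n/, coda /∅/ ok → phonotactically legal
te.gu — σ1 onset /t/, coda /∅/ ok; σ2 onset /g/, coda /∅/ ok → phonotactically legal
jol — violates constraint 3: syllable 1 coda /l/ has 1 consonant (> 0) → phonotactically illegal
ke.nud — violates constraint 3: syllable 2 coda /d/ has 1 consonant (> 0) → phonotactically illegal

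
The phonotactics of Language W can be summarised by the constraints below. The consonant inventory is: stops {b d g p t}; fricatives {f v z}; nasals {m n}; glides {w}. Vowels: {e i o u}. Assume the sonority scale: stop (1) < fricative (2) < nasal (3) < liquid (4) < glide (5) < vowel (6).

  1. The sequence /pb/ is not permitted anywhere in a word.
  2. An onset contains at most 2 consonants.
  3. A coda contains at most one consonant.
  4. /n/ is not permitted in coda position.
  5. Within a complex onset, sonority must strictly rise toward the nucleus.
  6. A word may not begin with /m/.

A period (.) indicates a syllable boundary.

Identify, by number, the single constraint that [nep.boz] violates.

1

[nep.boz]: contains banned sequence /pb/.
This is a violation of constraint 1: "The sequence /pb/ is not permitted anywhere in a word."
The remaining constraints (2, 3, 4, 5, 6) are satisfied.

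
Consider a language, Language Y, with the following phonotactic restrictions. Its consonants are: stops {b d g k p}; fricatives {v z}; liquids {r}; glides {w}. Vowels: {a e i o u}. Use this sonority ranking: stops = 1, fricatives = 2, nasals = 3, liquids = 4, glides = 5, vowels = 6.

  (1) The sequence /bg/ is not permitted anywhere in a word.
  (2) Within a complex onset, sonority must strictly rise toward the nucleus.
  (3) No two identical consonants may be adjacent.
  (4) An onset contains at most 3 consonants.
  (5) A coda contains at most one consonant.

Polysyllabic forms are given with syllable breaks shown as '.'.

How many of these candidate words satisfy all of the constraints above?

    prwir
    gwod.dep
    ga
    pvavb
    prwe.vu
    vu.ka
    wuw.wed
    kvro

prwir — σ1 onset /prw/ (1→4→5 rises), coda /r/ ok → well-formed
gwod.dep — violates constraint 3: adjacent identical consonants /dd/ → ill-formed
ga — σ1 onset /g/, coda /∅/ ok → well-formed
pvavb — violates constraint 5: syllable 1 coda /vb/ has 2 consonants (> 1) → ill-formed
prwe.vu — σ1 onset /prw/ (1→4→5 rises), coda /∅/ ok; σ2 onset /v/, coda /∅/ ok → well-formed
vu.ka — σ1 onset /v/, coda /∅/ ok; σ2 onset /k/, coda /∅/ ok → well-formed
wuw.wed — violates constraint 3: adjacent identical consonants /ww/ → ill-formed
kvro — σ1 onset /kvr/ (1→2→4 rises), coda /∅/ ok → well-formed
Well-formed: prwir, ga, prwe.vu, vu.ka, kvro → 5.

5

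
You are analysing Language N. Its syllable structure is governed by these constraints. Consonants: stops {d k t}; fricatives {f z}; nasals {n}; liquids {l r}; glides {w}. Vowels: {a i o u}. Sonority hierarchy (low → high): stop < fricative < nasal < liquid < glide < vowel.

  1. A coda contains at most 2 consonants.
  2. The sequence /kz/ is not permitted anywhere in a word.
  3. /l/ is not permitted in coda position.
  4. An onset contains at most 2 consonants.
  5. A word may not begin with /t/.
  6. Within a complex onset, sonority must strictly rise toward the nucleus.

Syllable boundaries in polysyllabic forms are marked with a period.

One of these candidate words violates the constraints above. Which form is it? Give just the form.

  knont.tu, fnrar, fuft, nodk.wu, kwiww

knont.tu — σ1 onset /kn/ (1→3 rises), coda /nt/ (2C) ok; σ2 onset /t/, coda /∅/ ok → licit
fnrar — violates constraint 4: syllable 1 onset /fnr/ has 3 consonants (> 2) → illicit
fuft — σ1 onset /f/, coda /ft/ (2C) ok → licit
nodk.wu — σ1 onset /n/, coda /dk/ (2C) ok; σ2 onset /w/, coda /∅/ ok → licit
kwiww — σ1 onset /kw/ (1→5 rises), coda /ww/ (2C) ok → licit

fnrar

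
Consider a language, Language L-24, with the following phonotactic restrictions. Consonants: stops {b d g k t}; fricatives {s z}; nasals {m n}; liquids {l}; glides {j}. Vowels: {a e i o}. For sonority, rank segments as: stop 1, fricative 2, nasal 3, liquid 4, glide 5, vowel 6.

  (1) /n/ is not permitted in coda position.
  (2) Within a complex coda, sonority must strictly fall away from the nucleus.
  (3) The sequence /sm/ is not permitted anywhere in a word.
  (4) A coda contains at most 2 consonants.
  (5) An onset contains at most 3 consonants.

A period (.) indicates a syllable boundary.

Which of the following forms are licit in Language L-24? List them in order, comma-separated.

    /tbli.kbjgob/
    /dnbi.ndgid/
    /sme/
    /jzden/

/dnbi.ndgid/

/tbli.kbjgob/ — violates constraint 5: syllable 2 onset /kbjg/ has 4 consonants (> 3) → illicit
/dnbi.ndgid/ — σ1 onset /dnb/ (3C), coda /∅/ ok; σ2 onset /ndg/ (3C), coda /d/ ok → licit
/sme/ — violates constraint 3: contains banned sequence /sm/ → illicit
/jzden/ — violates constraint 1: syllable 1 coda contains /n/ → illicit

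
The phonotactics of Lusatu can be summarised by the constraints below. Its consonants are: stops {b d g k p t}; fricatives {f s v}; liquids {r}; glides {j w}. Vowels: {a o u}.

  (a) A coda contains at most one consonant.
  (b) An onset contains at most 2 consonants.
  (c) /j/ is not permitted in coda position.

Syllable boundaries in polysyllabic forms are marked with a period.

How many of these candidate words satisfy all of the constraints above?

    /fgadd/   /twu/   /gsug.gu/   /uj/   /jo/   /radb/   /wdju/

3

/fgadd/ — violates constraint (a): syllable 1 coda /dd/ has 2 consonants (> 1) → phonotactically illegal
/twu/ — σ1 onset /tw/ (2C), coda /∅/ ok → phonotactically legal
/gsug.gu/ — σ1 onset /gs/ (2C), coda /g/ ok; σ2 onset /g/, coda /∅/ ok → phonotactically legal
/uj/ — violates constraint (c): syllable 1 coda contains /j/ → phonotactically illegal
/jo/ — σ1 onset /j/, coda /∅/ ok → phonotactically legal
/radb/ — violates constraint (a): syllable 1 coda /db/ has 2 consonants (> 1) → phonotactically illegal
/wdju/ — violates constraint (b): syllable 1 onset /wdj/ has 3 consonants (> 2) → phonotactically illegal
Phonotactically legal: /twu/, /gsug.gu/, /jo/ → 3.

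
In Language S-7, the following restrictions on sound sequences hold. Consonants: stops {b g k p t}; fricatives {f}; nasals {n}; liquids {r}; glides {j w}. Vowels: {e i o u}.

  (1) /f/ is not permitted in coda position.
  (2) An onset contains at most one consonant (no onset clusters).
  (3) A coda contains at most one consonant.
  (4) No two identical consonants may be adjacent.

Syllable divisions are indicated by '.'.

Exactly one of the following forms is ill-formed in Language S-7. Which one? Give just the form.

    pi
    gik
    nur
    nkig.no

nkig.no

pi — σ1 onset /p/, coda /∅/ ok → well-formed
gik — σ1 onset /g/, coda /k/ ok → well-formed
nur — σ1 onset /n/, coda /r/ ok → well-formed
nkig.no — violates constraint 2: syllable 1 onset /nk/ has 2 consonants (> 1) → ill-formed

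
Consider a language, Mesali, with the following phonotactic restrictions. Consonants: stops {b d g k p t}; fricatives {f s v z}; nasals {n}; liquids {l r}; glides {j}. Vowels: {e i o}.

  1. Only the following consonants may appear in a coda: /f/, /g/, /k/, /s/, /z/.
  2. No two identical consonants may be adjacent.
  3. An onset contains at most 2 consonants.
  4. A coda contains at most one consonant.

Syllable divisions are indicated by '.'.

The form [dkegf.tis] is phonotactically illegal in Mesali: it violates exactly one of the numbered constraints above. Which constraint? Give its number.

[dkegf.tis]: syllable 1 coda /gf/ has 2 consonants (> 1).
This is a violation of constraint 4: "A coda contains at most one consonant."
The remaining constraints (1, 2, 3) are satisfied.

4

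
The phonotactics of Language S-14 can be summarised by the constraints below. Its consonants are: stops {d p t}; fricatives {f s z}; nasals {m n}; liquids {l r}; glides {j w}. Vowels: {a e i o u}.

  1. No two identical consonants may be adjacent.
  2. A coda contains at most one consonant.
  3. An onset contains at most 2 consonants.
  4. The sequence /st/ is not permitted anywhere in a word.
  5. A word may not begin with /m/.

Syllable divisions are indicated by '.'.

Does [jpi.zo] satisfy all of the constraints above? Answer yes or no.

[jpi.zo] — σ1 onset /jp/ (2C), coda /∅/ ok; σ2 onset /z/, coda /∅/ ok → well-formed

yes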